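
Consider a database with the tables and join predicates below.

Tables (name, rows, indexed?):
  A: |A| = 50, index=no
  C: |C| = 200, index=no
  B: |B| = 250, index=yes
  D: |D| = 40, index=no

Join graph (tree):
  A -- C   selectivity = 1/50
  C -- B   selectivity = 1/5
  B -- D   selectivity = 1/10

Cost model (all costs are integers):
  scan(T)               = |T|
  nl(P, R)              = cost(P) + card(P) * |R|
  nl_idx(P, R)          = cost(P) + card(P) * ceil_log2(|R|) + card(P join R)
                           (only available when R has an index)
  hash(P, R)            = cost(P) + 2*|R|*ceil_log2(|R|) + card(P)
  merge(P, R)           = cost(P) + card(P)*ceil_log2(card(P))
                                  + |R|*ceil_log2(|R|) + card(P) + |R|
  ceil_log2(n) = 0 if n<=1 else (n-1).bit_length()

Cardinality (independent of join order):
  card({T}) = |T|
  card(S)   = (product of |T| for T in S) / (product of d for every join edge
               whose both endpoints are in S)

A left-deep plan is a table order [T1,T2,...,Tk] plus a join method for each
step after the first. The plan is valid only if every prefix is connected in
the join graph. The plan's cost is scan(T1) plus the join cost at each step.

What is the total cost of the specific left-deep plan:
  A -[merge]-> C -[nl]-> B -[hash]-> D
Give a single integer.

step 1: scan A: cost=50, card=50
step 2: join C via merge
    card(P join C) = 50*200/(50) = 200
    cost = 50 + 50*6 + 200*8 + 50 + 200 = 2200
step 3: join B via nl
    card(P join B) = 200*250/(5) = 10000
    cost = 2200 + 200*250 = 52200
step 4: join D via hash
    card(P join D) = 10000*40/(10) = 40000
    cost = 52200 + 2*40*6 + 10000 = 62680

62680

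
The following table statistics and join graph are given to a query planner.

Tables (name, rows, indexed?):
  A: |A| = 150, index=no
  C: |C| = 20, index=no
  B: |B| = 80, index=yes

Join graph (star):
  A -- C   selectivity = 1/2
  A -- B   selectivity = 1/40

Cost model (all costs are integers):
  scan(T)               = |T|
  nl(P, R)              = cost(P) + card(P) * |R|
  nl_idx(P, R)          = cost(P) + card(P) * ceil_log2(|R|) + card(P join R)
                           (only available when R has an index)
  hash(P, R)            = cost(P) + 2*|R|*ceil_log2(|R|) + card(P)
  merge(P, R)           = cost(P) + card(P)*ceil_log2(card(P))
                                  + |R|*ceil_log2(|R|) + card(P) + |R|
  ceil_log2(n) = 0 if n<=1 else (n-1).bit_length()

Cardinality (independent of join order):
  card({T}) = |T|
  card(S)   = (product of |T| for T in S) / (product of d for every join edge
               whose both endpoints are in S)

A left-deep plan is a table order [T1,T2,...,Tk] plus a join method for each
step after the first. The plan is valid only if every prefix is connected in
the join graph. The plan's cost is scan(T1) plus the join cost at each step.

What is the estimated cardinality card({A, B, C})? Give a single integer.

3000

Tables in S: A(150), B(80), C(20)
Edges inside S: A-C(d=2), A-B(d=40)
numerator = 150 * 80 * 20 = 240000
denominator = 2 * 40 = 80
card(S) = 240000 / 80 = 3000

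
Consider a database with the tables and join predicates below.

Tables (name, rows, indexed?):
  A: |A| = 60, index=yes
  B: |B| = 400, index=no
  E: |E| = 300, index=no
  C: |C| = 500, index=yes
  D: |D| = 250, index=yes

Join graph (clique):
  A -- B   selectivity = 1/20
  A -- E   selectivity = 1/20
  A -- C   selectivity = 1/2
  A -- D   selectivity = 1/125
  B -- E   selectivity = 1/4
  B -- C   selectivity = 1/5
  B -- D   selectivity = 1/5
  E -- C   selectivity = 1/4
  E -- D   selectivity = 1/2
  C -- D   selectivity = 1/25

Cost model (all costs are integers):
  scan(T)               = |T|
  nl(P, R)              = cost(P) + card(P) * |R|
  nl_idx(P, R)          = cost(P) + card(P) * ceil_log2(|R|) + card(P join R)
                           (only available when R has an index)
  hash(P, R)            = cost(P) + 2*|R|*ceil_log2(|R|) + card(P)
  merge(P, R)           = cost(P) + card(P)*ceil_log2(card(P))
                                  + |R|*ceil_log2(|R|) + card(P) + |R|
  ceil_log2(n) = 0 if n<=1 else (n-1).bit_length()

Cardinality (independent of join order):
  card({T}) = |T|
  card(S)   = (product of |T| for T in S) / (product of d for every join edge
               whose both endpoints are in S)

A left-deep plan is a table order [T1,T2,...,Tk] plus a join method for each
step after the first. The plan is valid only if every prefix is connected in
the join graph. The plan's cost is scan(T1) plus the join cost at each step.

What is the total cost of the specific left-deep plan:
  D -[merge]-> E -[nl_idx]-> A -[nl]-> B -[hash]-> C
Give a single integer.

601300

step 1: scan D: cost=250, card=250
step 2: join E via merge
    card(P join E) = 250*300/(2) = 37500
    cost = 250 + 250*8 + 300*9 + 250 + 300 = 5500
step 3: join A via nl_idx
    card(P join A) = 37500*60/(20*125) = 900
    cost = 5500 + 37500*6 + 900 = 231400
step 4: join B via nl
    card(P join B) = 900*400/(20*4*5) = 900
    cost = 231400 + 900*400 = 591400
step 5: join C via hash
    card(P join C) = 900*500/(2*5*4*25) = 450
    cost = 591400 + 2*500*9 + 900 = 601300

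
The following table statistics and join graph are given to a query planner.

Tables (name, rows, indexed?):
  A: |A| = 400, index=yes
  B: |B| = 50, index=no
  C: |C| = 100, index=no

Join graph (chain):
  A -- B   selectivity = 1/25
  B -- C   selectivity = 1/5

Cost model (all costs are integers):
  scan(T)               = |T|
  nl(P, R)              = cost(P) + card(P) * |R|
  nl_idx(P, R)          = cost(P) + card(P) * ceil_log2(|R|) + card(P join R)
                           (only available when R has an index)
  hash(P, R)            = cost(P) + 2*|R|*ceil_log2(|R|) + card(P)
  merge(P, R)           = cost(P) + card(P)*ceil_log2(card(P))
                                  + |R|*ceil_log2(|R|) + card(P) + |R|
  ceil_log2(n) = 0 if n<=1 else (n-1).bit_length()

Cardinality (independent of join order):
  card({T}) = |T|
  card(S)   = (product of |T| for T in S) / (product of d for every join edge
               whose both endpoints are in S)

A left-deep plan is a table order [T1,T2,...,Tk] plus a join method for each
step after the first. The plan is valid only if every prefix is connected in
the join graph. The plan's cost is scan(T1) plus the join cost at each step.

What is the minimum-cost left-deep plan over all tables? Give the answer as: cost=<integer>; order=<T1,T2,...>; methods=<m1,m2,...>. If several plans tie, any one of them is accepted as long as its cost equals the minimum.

cost=3500; order=B,A,C; methods=nl_idx,hash

Selinger DP (subsets sized 1..n):
  {A}: scan cost=400, card=400
  {B}: scan cost=50, card=50
  {C}: scan cost=100, card=100
  {AB}: card=800; try (A,nl_idx)→1300, (B,hash)→1400, (A,merge)→4400, (B,merge)→4750, (A,hash)→7300, (A,nl)→20050 …(+1); best=1300 via (A,nl_idx)
  {BC}: card=1000; try (B,hash)→800, (C,merge)→1200, (B,merge)→1250, (C,hash)→1500, (C,nl)→5050, (B,nl)→5100; best=800 via (B,hash)
  {ABC}: card=16000; try (C,hash)→3500, (A,hash)→9000, (C,merge)→10900, (A,merge)→15800, (A,nl_idx)→25800, (C,nl)→81300 …(+1); best=3500 via (C,hash)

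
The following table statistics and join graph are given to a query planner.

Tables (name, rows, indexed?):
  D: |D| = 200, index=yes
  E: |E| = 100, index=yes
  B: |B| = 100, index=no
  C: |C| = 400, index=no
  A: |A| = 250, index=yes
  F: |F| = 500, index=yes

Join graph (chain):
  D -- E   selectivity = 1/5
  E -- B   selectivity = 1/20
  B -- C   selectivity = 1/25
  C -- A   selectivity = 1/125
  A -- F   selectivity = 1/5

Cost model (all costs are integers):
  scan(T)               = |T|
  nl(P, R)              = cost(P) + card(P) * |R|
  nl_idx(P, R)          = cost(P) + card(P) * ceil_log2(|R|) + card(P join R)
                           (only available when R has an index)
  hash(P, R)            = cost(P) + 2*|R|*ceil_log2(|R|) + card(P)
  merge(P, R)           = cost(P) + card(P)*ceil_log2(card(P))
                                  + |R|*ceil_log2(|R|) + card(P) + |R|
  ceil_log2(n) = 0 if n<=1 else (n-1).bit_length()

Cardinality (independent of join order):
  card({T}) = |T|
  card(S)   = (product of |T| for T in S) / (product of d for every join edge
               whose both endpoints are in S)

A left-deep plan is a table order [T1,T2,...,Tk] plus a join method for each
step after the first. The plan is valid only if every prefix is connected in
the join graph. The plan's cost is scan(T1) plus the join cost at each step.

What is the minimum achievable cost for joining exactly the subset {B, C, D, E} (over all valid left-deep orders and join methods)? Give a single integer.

Selinger DP over subsets of {B,C,D,E}:
  {D}: scan cost=200, card=200
  {E}: scan cost=100, card=100
  {B}: scan cost=100, card=100
  {C}: scan cost=400, card=400
  {DE}: card=4000; try (E,hash)→1800, (D,merge)→2700, (E,merge)→2800, (D,hash)→3400, (D,nl_idx)→4900, (E,nl_idx)→5600 …(+2); best=1800 via (E,hash)
  {BE}: card=500; try (E,nl_idx)→1300, (E,hash)→1600, (B,hash)→1600, (E,merge)→1700, (B,merge)→1700, (E,nl)→10100 …(+1); best=1300 via (E,nl_idx)
  {BC}: card=1600; try (B,hash)→2200, (C,merge)→4900, (B,merge)→5200, (C,hash)→7400, (C,nl)→40100, (B,nl)→40400; best=2200 via (B,hash)
  {BDE}: card=20000; try (D,hash)→5000, (B,hash)→7200, (D,merge)→8100, (D,nl_idx)→25300, (B,merge)→54600, (D,nl)→101300 …(+1); best=5000 via (D,hash)
  {BCE}: card=8000; try (E,hash)→5200, (C,hash)→9000, (C,merge)→10300, (E,nl_idx)→21400, (E,merge)→22200, (E,nl)→162200 …(+1); best=5200 via (E,hash)
  {BCDE}: card=320000; try (D,hash)→16400, (C,hash)→32200, (D,merge)→119000, (C,merge)→329000, (D,nl_idx)→389200, (D,nl)→1605200 …(+1); best=16400 via (D,hash)

16400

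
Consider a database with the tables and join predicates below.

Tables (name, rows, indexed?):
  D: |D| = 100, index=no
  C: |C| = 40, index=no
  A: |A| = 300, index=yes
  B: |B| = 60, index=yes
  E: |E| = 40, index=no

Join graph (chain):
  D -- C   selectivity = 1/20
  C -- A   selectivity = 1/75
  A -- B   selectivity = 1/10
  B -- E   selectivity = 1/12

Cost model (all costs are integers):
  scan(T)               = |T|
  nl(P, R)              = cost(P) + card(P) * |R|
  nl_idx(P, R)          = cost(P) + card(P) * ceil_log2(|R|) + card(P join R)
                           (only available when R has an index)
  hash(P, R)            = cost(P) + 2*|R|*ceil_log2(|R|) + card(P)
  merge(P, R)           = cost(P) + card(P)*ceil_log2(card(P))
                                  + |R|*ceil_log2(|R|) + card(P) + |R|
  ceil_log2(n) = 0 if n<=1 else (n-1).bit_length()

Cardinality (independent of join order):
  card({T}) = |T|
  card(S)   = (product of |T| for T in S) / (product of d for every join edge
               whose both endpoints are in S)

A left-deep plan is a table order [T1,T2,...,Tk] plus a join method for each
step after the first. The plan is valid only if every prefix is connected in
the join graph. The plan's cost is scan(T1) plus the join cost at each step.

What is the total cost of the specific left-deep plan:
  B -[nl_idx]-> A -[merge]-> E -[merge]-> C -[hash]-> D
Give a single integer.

step 1: scan B: cost=60, card=60
step 2: join A via nl_idx
    card(P join A) = 60*300/(10) = 1800
    cost = 60 + 60*9 + 1800 = 2400
step 3: join E via merge
    card(P join E) = 1800*40/(12) = 6000
    cost = 2400 + 1800*11 + 40*6 + 1800 + 40 = 24280
step 4: join C via merge
    card(P join C) = 6000*40/(75) = 3200
    cost = 24280 + 6000*13 + 40*6 + 6000 + 40 = 108560
step 5: join D via hash
    card(P join D) = 3200*100/(20) = 16000
    cost = 108560 + 2*100*7 + 3200 = 113160

113160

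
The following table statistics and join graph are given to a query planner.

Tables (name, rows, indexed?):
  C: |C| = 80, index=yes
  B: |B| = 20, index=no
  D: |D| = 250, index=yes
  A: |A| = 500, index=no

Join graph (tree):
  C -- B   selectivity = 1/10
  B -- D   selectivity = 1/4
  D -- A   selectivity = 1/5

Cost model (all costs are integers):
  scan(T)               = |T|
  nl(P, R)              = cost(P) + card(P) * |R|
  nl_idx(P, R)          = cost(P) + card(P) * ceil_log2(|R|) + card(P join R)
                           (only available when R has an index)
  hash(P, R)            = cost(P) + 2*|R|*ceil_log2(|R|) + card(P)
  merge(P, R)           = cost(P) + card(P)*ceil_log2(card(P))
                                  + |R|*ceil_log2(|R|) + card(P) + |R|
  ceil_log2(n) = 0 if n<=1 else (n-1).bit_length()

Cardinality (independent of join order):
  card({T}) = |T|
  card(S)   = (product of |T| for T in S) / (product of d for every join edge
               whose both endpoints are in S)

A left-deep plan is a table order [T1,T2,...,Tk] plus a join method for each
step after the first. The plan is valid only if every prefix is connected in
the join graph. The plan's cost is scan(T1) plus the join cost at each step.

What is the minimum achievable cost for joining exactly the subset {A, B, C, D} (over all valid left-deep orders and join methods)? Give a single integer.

Selinger DP over subsets of {A,B,C,D}:
  {C}: scan cost=80, card=80
  {B}: scan cost=20, card=20
  {D}: scan cost=250, card=250
  {A}: scan cost=500, card=500
  {BC}: card=160; try (C,nl_idx)→320, (B,hash)→360, (C,merge)→780, (B,merge)→840, (C,hash)→1160, (C,nl)→1620 …(+1); best=320 via (C,nl_idx)
  {BD}: card=1250; try (B,hash)→700, (D,nl_idx)→1430, (D,merge)→2390, (B,merge)→2620, (D,hash)→4040, (D,nl)→5020 …(+1); best=700 via (B,hash)
  {AD}: card=25000; try (D,hash)→5000, (A,merge)→7500, (D,merge)→7750, (A,hash)→9500, (D,nl_idx)→29500, (A,nl)→125250 …(+1); best=5000 via (D,hash)
  {BCD}: card=10000; try (C,hash)→3070, (D,merge)→4010, (D,hash)→4480, (D,nl_idx)→11600, (C,merge)→16340, (C,nl_idx)→19450 …(+2); best=3070 via (C,hash)
  {ABD}: card=125000; try (A,hash)→10950, (A,merge)→20700, (B,hash)→30200, (B,merge)→405120, (B,nl)→505000, (A,nl)→625700; best=10950 via (A,hash)
  {ABCD}: card=1000000; try (A,hash)→22070, (C,hash)→137070, (A,merge)→158070, (C,nl_idx)→1885950, (C,merge)→2261590, (A,nl)→5003070 …(+1); best=22070 via (A,hash)

22070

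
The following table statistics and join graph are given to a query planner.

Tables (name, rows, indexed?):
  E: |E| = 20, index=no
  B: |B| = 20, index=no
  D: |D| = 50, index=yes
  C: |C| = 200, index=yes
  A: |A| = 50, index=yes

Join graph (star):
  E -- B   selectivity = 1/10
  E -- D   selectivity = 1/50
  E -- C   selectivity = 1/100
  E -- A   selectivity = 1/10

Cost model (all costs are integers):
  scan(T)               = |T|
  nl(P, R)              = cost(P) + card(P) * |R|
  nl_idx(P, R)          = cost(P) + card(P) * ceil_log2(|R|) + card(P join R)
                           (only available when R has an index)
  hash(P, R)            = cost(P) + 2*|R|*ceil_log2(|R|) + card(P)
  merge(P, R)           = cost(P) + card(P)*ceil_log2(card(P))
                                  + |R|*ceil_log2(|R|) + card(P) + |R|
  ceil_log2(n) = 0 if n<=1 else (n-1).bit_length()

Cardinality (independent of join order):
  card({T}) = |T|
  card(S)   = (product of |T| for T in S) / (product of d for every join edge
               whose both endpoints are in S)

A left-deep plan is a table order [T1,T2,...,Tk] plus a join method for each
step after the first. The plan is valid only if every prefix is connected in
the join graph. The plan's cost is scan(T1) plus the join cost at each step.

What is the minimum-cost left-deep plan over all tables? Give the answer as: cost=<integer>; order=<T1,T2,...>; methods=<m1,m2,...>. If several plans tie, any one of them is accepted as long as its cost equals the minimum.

cost=1200; order=E,D,C,A,B; methods=nl_idx,nl_idx,nl_idx,hash

Selinger DP (subsets sized 1..n):
  {E}: scan cost=20, card=20
  {B}: scan cost=20, card=20
  {D}: scan cost=50, card=50
  {C}: scan cost=200, card=200
  {A}: scan cost=50, card=50
  {BE}: card=40; try (E,hash)→240, (B,hash)→240, (E,merge)→260, (B,merge)→260, (E,nl)→420, (B,nl)→420; best=240 via (E,hash)
  {DE}: card=20; try (D,nl_idx)→160, (E,hash)→300, (D,merge)→490, (E,merge)→520, (D,hash)→640, (D,nl)→1020 …(+1); best=160 via (D,nl_idx)
  {CE}: card=40; try (C,nl_idx)→220, (E,hash)→600, (C,merge)→1940, (E,merge)→2120, (C,hash)→3240, (C,nl)→4020 …(+1); best=220 via (C,nl_idx)
  {AE}: card=100; try (A,nl_idx)→240, (E,hash)→300, (A,merge)→490, (E,merge)→520, (A,hash)→640, (A,nl)→1020 …(+1); best=240 via (A,nl_idx)
  {BDE}: card=40; try (B,hash)→380, (B,merge)→400, (D,nl_idx)→520, (B,nl)→560, (D,merge)→870, (D,hash)→880 …(+1); best=380 via (B,hash)
  {BCE}: card=80; try (B,hash)→460, (B,merge)→620, (C,nl_idx)→640, (B,nl)→1020, (C,merge)→2320, (C,hash)→3480 …(+1); best=460 via (B,hash)
  {ABE}: card=200; try (B,hash)→540, (A,nl_idx)→680, (A,merge)→870, (A,hash)→880, (B,merge)→1160, (B,nl)→2240 …(+1); best=540 via (B,hash)
  {CDE}: card=40; try (C,nl_idx)→360, (D,nl_idx)→500, (D,merge)→850, (D,hash)→860, (C,merge)→2080, (D,nl)→2220 …(+2); best=360 via (C,nl_idx)
  {ADE}: card=100; try (A,nl_idx)→380, (A,merge)→630, (A,hash)→780, (D,hash)→940, (D,nl_idx)→940, (A,nl)→1160 …(+2); best=380 via (A,nl_idx)
  {ACE}: card=200; try (A,nl_idx)→660, (A,merge)→850, (A,hash)→860, (C,nl_idx)→1240, (A,nl)→2220, (C,merge)→2840 …(+2); best=660 via (A,nl_idx)
  {BCDE}: card=80; try (B,hash)→600, (B,merge)→760, (C,nl_idx)→780, (D,nl_idx)→1020, (D,hash)→1140, (B,nl)→1160 …(+5); best=600 via (B,hash)
  {ABDE}: card=200; try (B,hash)→680, (A,nl_idx)→820, (A,merge)→1010, (A,hash)→1020, (B,merge)→1300, (D,hash)→1340 …(+5); best=680 via (B,hash)
  {ABCE}: card=400; try (B,hash)→1060, (A,hash)→1140, (A,nl_idx)→1340, (A,merge)→1450, (C,nl_idx)→2540, (B,merge)→2580 …(+5); best=1060 via (B,hash)
  {ACDE}: card=200; try (A,nl_idx)→800, (A,merge)→990, (A,hash)→1000, (C,nl_idx)→1380, (D,hash)→1460, (D,nl_idx)→2060 …(+6); best=800 via (A,nl_idx)
  {ABCDE}: card=400; try (B,hash)→1200, (A,hash)→1280, (A,nl_idx)→1480, (A,merge)→1590, (D,hash)→2060, (C,nl_idx)→2680 …(+9); best=1200 via (B,hash)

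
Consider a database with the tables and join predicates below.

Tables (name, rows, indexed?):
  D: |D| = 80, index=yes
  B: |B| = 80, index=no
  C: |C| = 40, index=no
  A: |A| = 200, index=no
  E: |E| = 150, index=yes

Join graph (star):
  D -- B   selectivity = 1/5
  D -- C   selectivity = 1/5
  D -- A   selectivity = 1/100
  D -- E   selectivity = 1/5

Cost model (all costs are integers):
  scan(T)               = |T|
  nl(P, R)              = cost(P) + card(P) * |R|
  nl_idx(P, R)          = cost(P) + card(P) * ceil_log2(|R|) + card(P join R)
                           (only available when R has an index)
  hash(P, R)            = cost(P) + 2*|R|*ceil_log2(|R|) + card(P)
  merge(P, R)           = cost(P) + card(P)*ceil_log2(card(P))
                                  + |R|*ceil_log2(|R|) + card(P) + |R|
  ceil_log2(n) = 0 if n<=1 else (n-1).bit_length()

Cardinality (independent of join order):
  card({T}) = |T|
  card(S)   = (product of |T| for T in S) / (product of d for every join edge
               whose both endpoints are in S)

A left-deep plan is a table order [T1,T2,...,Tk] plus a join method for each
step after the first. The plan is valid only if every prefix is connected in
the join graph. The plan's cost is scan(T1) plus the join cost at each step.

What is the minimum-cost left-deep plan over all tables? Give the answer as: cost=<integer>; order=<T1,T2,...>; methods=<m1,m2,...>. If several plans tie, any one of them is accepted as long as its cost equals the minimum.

cost=27440; order=A,D,C,B,E; methods=hash,hash,hash,hash

Selinger DP (subsets sized 1..n):
  {D}: scan cost=80, card=80
  {B}: scan cost=80, card=80
  {C}: scan cost=40, card=40
  {A}: scan cost=200, card=200
  {E}: scan cost=150, card=150
  {BD}: card=1280; try (D,hash)→1280, (B,hash)→1280, (D,merge)→1360, (B,merge)→1360, (D,nl_idx)→1920, (D,nl)→6480 …(+1); best=1280 via (D,hash)
  {CD}: card=640; try (C,hash)→640, (D,merge)→960, (D,nl_idx)→960, (C,merge)→1000, (D,hash)→1200, (D,nl)→3240 …(+1); best=640 via (C,hash)
  {AD}: card=160; try (D,hash)→1520, (D,nl_idx)→1760, (A,merge)→2520, (D,merge)→2640, (A,hash)→3360, (A,nl)→16080 …(+1); best=1520 via (D,hash)
  {DE}: card=2400; try (D,hash)→1420, (E,merge)→2070, (D,merge)→2140, (E,hash)→2560, (E,nl_idx)→3120, (D,nl_idx)→3600 …(+2); best=1420 via (D,hash)
  {BCD}: card=10240; try (B,hash)→2400, (C,hash)→3040, (B,merge)→8320, (C,merge)→16920, (B,nl)→51840, (C,nl)→52480; best=2400 via (B,hash)
  {ABD}: card=2560; try (B,hash)→2800, (B,merge)→3600, (A,hash)→5760, (B,nl)→14320, (A,merge)→18440, (A,nl)→257280; best=2800 via (B,hash)
  {BDE}: card=38400; try (B,hash)→4940, (E,hash)→4960, (E,merge)→17990, (B,merge)→33260, (E,nl_idx)→49920, (E,nl)→193280 …(+1); best=4940 via (B,hash)
  {ACD}: card=1280; try (C,hash)→2160, (C,merge)→3240, (A,hash)→4480, (C,nl)→7920, (A,merge)→9480, (A,nl)→128640; best=2160 via (C,hash)
  {CDE}: card=19200; try (E,hash)→3680, (C,hash)→4300, (E,merge)→9030, (E,nl_idx)→24960, (C,merge)→32900, (E,nl)→96640 …(+1); best=3680 via (E,hash)
  {ADE}: card=4800; try (E,hash)→4080, (E,merge)→4310, (A,hash)→7020, (E,nl_idx)→7600, (E,nl)→25520, (A,merge)→34420 …(+1); best=4080 via (E,hash)
  {ABCD}: card=20480; try (B,hash)→4560, (C,hash)→5840, (A,hash)→15840, (B,merge)→18160, (C,merge)→36360, (B,nl)→104560 …(+3); best=4560 via (B,hash)
  {BCDE}: card=307200; try (E,hash)→15040, (B,hash)→24000, (C,hash)→43820, (E,merge)→157350, (B,merge)→311520, (E,nl_idx)→391520 …(+4); best=15040 via (E,hash)
  {ABDE}: card=76800; try (E,hash)→7760, (B,hash)→10000, (E,merge)→37430, (A,hash)→46540, (B,merge)→71920, (E,nl_idx)→100080 …(+4); best=7760 via (E,hash)
  {ACDE}: card=38400; try (E,hash)→5840, (C,hash)→9360, (E,merge)→18870, (A,hash)→26080, (E,nl_idx)→50800, (C,merge)→71560 …(+4); best=5840 via (E,hash)
  {ABCDE}: card=614400; try (E,hash)→27440, (B,hash)→45360, (C,hash)→85040, (A,hash)→325440, (E,merge)→333590, (B,merge)→659280 …(+7); best=27440 via (E,hash)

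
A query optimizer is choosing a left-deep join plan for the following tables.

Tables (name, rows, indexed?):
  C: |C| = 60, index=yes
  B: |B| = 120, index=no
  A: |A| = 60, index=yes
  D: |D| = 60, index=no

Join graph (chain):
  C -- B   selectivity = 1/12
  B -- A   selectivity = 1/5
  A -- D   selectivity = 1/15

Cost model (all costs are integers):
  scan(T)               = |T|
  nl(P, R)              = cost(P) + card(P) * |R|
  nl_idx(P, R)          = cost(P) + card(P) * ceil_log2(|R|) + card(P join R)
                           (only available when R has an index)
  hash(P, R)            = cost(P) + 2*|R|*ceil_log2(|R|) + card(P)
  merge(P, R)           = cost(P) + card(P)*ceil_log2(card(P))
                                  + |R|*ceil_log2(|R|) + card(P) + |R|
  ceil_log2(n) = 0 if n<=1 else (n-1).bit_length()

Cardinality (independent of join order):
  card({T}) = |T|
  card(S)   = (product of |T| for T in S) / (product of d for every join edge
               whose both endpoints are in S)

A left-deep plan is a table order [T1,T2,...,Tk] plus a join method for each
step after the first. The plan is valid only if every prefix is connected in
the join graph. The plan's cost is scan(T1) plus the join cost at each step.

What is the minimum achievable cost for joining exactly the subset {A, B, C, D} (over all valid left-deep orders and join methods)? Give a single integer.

Selinger DP over subsets of {A,B,C,D}:
  {C}: scan cost=60, card=60
  {B}: scan cost=120, card=120
  {A}: scan cost=60, card=60
  {D}: scan cost=60, card=60
  {BC}: card=600; try (C,hash)→960, (C,nl_idx)→1440, (B,merge)→1440, (C,merge)→1500, (B,hash)→1800, (B,nl)→7260 …(+1); best=960 via (C,hash)
  {AB}: card=1440; try (A,hash)→960, (B,merge)→1440, (A,merge)→1500, (B,hash)→1800, (A,nl_idx)→2280, (B,nl)→7260 …(+1); best=960 via (A,hash)
  {AD}: card=240; try (A,nl_idx)→660, (D,hash)→840, (A,hash)→840, (D,merge)→900, (A,merge)→900, (D,nl)→3660 …(+1); best=660 via (A,nl_idx)
  {ABC}: card=7200; try (A,hash)→2280, (C,hash)→3120, (A,merge)→7980, (A,nl_idx)→11760, (C,nl_idx)→16800, (C,merge)→18660 …(+2); best=2280 via (A,hash)
  {ABD}: card=5760; try (B,hash)→2580, (D,hash)→3120, (B,merge)→3780, (D,merge)→18660, (B,nl)→29460, (D,nl)→87360; best=2580 via (B,hash)
  {ABCD}: card=28800; try (C,hash)→9060, (D,hash)→10200, (C,nl_idx)→65940, (C,merge)→83640, (D,merge)→103500, (C,nl)→348180 …(+1); best=9060 via (C,hash)

9060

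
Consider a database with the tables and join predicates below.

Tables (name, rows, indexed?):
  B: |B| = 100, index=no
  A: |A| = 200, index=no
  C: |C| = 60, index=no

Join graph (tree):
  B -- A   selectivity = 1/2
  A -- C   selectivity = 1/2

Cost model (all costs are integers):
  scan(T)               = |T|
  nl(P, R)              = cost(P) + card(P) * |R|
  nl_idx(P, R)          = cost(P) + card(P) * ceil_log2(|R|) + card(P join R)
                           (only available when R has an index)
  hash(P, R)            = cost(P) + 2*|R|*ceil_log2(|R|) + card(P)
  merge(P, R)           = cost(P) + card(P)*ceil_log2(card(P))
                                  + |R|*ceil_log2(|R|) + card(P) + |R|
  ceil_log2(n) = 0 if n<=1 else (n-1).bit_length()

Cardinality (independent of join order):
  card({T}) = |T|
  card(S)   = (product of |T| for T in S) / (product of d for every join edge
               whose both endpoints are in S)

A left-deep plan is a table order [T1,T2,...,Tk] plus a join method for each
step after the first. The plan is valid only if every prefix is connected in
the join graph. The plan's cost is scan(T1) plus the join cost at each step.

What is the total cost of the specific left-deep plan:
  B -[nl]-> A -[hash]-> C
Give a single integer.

step 1: scan B: cost=100, card=100
step 2: join A via nl
    card(P join A) = 100*200/(2) = 10000
    cost = 100 + 100*200 = 20100
step 3: join C via hash
    card(P join C) = 10000*60/(2) = 300000
    cost = 20100 + 2*60*6 + 10000 = 30820

30820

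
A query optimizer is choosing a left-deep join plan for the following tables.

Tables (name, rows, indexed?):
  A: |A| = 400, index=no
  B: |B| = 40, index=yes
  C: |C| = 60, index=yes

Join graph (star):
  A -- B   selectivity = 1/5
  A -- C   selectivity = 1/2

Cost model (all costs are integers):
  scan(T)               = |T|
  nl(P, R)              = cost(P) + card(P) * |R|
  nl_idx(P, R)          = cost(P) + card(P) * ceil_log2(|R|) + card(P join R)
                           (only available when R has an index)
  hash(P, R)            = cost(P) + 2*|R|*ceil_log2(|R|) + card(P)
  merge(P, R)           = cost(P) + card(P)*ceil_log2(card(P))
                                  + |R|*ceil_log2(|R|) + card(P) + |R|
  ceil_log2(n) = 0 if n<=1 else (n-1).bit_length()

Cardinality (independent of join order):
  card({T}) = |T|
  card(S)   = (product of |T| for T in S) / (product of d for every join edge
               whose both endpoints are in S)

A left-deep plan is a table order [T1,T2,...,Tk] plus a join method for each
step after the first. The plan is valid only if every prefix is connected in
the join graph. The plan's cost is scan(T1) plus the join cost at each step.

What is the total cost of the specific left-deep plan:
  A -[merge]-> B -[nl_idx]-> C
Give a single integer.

119880

step 1: scan A: cost=400, card=400
step 2: join B via merge
    card(P join B) = 400*40/(5) = 3200
    cost = 400 + 400*9 + 40*6 + 400 + 40 = 4680
step 3: join C via nl_idx
    card(P join C) = 3200*60/(2) = 96000
    cost = 4680 + 3200*6 + 96000 = 119880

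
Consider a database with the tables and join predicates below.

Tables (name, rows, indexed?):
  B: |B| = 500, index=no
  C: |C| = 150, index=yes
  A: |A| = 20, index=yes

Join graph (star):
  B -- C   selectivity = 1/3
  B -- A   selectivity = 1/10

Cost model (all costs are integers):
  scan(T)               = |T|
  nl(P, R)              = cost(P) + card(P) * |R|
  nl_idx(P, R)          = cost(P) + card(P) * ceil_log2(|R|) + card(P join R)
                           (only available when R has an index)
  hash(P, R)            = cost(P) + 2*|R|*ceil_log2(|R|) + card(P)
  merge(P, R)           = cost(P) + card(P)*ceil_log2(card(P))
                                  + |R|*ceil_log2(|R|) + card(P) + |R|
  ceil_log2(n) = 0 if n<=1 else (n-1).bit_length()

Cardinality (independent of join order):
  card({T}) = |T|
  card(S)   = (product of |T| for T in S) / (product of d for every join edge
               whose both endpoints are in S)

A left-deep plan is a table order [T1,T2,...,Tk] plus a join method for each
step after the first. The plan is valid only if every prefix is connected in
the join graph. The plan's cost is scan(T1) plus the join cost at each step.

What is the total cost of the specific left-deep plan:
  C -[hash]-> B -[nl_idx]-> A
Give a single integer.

step 1: scan C: cost=150, card=150
step 2: join B via hash
    card(P join B) = 150*500/(3) = 25000
    cost = 150 + 2*500*9 + 150 = 9300
step 3: join A via nl_idx
    card(P join A) = 25000*20/(10) = 50000
    cost = 9300 + 25000*5 + 50000 = 184300

184300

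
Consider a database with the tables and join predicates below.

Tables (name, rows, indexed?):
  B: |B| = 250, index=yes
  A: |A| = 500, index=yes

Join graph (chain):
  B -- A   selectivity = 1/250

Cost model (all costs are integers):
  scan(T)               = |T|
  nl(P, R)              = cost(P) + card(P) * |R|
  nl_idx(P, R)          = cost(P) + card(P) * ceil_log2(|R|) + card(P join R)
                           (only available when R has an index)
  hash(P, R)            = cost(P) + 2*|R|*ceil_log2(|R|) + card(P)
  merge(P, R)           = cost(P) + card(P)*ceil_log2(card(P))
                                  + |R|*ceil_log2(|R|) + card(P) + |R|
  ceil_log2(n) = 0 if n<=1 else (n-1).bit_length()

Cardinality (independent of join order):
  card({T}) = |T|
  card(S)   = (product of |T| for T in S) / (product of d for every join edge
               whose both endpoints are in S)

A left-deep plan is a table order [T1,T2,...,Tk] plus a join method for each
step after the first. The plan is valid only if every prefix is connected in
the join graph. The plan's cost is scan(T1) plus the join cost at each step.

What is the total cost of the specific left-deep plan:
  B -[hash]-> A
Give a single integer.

step 1: scan B: cost=250, card=250
step 2: join A via hash
    card(P join A) = 250*500/(250) = 500
    cost = 250 + 2*500*9 + 250 = 9500

9500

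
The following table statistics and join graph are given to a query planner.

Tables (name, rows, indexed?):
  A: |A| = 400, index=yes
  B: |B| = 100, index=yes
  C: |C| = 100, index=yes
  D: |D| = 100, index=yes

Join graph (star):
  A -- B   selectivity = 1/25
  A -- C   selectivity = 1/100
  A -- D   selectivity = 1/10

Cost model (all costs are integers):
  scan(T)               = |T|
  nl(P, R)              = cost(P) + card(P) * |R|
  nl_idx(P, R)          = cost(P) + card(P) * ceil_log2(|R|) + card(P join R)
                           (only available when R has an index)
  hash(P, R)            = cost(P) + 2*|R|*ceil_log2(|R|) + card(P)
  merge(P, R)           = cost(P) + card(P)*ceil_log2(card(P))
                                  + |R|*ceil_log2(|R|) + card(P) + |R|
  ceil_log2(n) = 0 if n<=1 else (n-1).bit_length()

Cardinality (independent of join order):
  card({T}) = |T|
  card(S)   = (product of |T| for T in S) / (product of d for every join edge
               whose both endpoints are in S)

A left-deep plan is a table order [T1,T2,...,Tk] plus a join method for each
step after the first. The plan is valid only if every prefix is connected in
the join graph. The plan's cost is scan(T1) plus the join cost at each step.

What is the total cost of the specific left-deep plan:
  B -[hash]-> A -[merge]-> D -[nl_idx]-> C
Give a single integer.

step 1: scan B: cost=100, card=100
step 2: join A via hash
    card(P join A) = 100*400/(25) = 1600
    cost = 100 + 2*400*9 + 100 = 7400
step 3: join D via merge
    card(P join D) = 1600*100/(10) = 16000
    cost = 7400 + 1600*11 + 100*7 + 1600 + 100 = 27400
step 4: join C via nl_idx
    card(P join C) = 16000*100/(100) = 16000
    cost = 27400 + 16000*7 + 16000 = 155400

155400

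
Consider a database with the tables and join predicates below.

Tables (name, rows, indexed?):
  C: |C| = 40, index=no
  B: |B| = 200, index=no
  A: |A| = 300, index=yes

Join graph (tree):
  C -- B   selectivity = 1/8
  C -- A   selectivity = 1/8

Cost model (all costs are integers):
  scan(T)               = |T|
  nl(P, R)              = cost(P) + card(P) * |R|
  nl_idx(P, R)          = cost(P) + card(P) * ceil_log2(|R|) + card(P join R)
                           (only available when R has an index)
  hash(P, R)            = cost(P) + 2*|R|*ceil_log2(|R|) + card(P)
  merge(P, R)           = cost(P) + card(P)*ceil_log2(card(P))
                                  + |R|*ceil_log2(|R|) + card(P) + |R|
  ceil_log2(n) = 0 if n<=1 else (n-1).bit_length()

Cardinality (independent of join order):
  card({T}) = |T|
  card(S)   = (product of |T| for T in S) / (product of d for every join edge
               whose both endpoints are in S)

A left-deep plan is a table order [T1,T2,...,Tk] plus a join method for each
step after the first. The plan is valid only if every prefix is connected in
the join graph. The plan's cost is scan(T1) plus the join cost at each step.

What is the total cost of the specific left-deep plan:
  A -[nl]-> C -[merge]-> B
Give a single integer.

step 1: scan A: cost=300, card=300
step 2: join C via nl
    card(P join C) = 300*40/(8) = 1500
    cost = 300 + 300*40 = 12300
step 3: join B via merge
    card(P join B) = 1500*200/(8) = 37500
    cost = 12300 + 1500*11 + 200*8 + 1500 + 200 = 32100

32100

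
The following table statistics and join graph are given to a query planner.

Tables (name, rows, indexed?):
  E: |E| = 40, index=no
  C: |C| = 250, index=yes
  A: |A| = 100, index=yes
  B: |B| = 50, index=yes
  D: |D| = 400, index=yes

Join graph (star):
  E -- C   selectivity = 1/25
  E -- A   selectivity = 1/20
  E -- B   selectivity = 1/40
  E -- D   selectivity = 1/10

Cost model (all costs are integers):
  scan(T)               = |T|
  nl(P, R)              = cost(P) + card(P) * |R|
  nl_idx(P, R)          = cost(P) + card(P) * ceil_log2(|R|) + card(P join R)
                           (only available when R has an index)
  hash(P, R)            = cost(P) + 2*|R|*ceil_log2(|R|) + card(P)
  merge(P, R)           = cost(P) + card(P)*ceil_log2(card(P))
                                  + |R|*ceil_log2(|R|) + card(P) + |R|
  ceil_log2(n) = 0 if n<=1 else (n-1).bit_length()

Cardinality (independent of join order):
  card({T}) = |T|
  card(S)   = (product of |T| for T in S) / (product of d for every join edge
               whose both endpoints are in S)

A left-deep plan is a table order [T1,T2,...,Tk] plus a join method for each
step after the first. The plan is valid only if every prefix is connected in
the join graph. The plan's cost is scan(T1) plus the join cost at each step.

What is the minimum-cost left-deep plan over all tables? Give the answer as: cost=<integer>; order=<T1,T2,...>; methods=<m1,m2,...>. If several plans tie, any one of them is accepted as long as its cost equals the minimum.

cost=12830; order=E,B,C,A,D; methods=nl_idx,nl_idx,hash,hash

Selinger DP (subsets sized 1..n):
  {E}: scan cost=40, card=40
  {C}: scan cost=250, card=250
  {A}: scan cost=100, card=100
  {B}: scan cost=50, card=50
  {D}: scan cost=400, card=400
  {CE}: card=400; try (C,nl_idx)→760, (E,hash)→980, (C,merge)→2570, (E,merge)→2780, (C,hash)→4080, (C,nl)→10040 …(+1); best=760 via (C,nl_idx)
  {AE}: card=200; try (A,nl_idx)→520, (E,hash)→680, (A,merge)→1120, (E,merge)→1180, (A,hash)→1480, (A,nl)→4040 …(+1); best=520 via (A,nl_idx)
  {BE}: card=50; try (B,nl_idx)→330, (E,hash)→580, (B,merge)→670, (E,merge)→680, (B,hash)→680, (B,nl)→2040 …(+1); best=330 via (B,nl_idx)
  {DE}: card=1600; try (E,hash)→1280, (D,nl_idx)→2000, (D,merge)→4320, (E,merge)→4680, (D,hash)→7280, (D,nl)→16040 …(+1); best=1280 via (E,hash)
  {ACE}: card=2000; try (A,hash)→2560, (C,nl_idx)→4120, (C,merge)→4570, (C,hash)→4720, (A,merge)→5560, (A,nl_idx)→5560 …(+2); best=2560 via (A,hash)
  {BCE}: card=500; try (C,nl_idx)→1230, (B,hash)→1760, (C,merge)→2930, (B,nl_idx)→3660, (C,hash)→4380, (B,merge)→5110 …(+2); best=1230 via (C,nl_idx)
  {CDE}: card=16000; try (C,hash)→6880, (D,hash)→8360, (D,merge)→8760, (D,nl_idx)→20360, (C,merge)→22730, (C,nl_idx)→30080 …(+2); best=6880 via (C,hash)
  {ABE}: card=250; try (A,nl_idx)→930, (B,hash)→1320, (A,merge)→1480, (A,hash)→1780, (B,nl_idx)→1970, (B,merge)→2670 …(+2); best=930 via (A,nl_idx)
  {ADE}: card=8000; try (A,hash)→4280, (D,merge)→6320, (D,hash)→7920, (D,nl_idx)→10320, (A,nl_idx)→20480, (A,merge)→21280 …(+2); best=4280 via (A,hash)
  {BDE}: card=2000; try (D,nl_idx)→2780, (B,hash)→3480, (D,merge)→4680, (D,hash)→7580, (B,nl_idx)→12880, (D,nl)→20330 …(+2); best=2780 via (D,nl_idx)
  {ABCE}: card=2500; try (A,hash)→3130, (B,hash)→5160, (C,hash)→5180, (C,merge)→5430, (C,nl_idx)→5430, (A,merge)→7030 …(+6); best=3130 via (A,hash)
  {ACDE}: card=80000; try (D,hash)→11760, (C,hash)→16280, (A,hash)→24280, (D,merge)→30560, (D,nl_idx)→100560, (C,merge)→118530 …(+6); best=11760 via (D,hash)
  {BCDE}: card=20000; try (C,hash)→8780, (D,hash)→8930, (D,merge)→10230, (B,hash)→23480, (D,nl_idx)→25730, (C,merge)→29030 …(+6); best=8780 via (C,hash)
  {ABDE}: card=10000; try (A,hash)→6180, (D,merge)→7180, (D,hash)→8380, (B,hash)→12880, (D,nl_idx)→13180, (A,nl_idx)→26780 …(+6); best=6180 via (A,hash)
  {ABCDE}: card=100000; try (D,hash)→12830, (C,hash)→20180, (A,hash)→30180, (D,merge)→39630, (B,hash)→92360, (D,nl_idx)→125630 …(+10); best=12830 via (D,hash)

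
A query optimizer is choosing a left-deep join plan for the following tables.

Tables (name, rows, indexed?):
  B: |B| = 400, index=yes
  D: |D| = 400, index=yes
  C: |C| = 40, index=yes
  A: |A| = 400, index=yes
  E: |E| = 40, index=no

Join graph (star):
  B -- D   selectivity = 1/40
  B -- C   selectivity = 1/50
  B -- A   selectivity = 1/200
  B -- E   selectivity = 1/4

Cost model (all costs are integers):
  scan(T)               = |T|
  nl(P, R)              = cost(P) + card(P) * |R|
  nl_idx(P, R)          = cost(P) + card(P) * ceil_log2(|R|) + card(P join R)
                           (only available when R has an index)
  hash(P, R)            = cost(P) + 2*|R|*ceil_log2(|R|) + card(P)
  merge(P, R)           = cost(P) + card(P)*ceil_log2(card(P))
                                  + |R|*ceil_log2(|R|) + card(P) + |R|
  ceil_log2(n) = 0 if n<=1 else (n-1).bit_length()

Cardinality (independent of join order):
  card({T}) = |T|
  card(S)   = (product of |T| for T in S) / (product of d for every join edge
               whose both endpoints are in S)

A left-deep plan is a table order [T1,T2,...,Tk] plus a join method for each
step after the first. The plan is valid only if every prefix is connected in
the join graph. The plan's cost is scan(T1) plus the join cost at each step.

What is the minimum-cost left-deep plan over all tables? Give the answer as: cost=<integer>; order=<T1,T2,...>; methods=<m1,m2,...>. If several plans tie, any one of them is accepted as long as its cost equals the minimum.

Selinger DP (subsets sized 1..n):
  {B}: scan cost=400, card=400
  {D}: scan cost=400, card=400
  {C}: scan cost=40, card=40
  {A}: scan cost=400, card=400
  {E}: scan cost=40, card=40
  {BD}: card=4000; try (D,hash)→8000, (D,nl_idx)→8000, (B,hash)→8000, (B,nl_idx)→8000, (D,merge)→8400, (B,merge)→8400 …(+2); best=8000 via (D,hash)
  {BC}: card=320; try (B,nl_idx)→720, (C,hash)→1280, (C,nl_idx)→3120, (B,merge)→4320, (C,merge)→4680, (B,hash)→7280 …(+2); best=720 via (B,nl_idx)
  {AB}: card=800; try (B,nl_idx)→4800, (A,nl_idx)→4800, (B,hash)→8000, (A,hash)→8000, (B,merge)→8400, (A,merge)→8400 …(+2); best=4800 via (B,nl_idx)
  {BE}: card=4000; try (E,hash)→1280, (B,merge)→4320, (B,nl_idx)→4400, (E,merge)→4680, (B,hash)→7280, (B,nl)→16040 …(+1); best=1280 via (E,hash)
  {BCD}: card=3200; try (D,nl_idx)→6800, (D,merge)→7920, (D,hash)→8240, (C,hash)→12480, (C,nl_idx)→35200, (C,merge)→60280 …(+2); best=6800 via (D,nl_idx)
  {ABD}: card=8000; try (D,hash)→12800, (D,merge)→17600, (A,hash)→19200, (D,nl_idx)→20000, (A,nl_idx)→52000, (A,merge)→64000 …(+2); best=12800 via (D,hash)
  {BDE}: card=40000; try (E,hash)→12480, (D,hash)→12480, (D,merge)→57280, (E,merge)→60280, (D,nl_idx)→77280, (E,nl)→168000 …(+1); best=12480 via (E,hash)
  {ABC}: card=640; try (A,nl_idx)→4240, (C,hash)→6080, (A,merge)→7920, (A,hash)→8240, (C,nl_idx)→10240, (C,merge)→13880 …(+2); best=4240 via (A,nl_idx)
  {BCE}: card=3200; try (E,hash)→1520, (E,merge)→4200, (C,hash)→5760, (E,nl)→13520, (C,nl_idx)→28480, (C,merge)→53560 …(+1); best=1520 via (E,hash)
  {ABE}: card=8000; try (E,hash)→6080, (A,hash)→12480, (E,merge)→13880, (E,nl)→36800, (A,nl_idx)→45280, (A,merge)→57280 …(+1); best=6080 via (E,hash)
  {ABCD}: card=6400; try (D,hash)→12080, (D,merge)→15280, (D,nl_idx)→16400, (A,hash)→17200, (C,hash)→21280, (A,nl_idx)→42000 …(+6); best=12080 via (D,hash)
  {BCDE}: card=32000; try (E,hash)→10480, (D,hash)→11920, (D,merge)→47120, (E,merge)→48680, (C,hash)→52960, (D,nl_idx)→62320 …(+5); best=10480 via (E,hash)
  {ABDE}: card=80000; try (E,hash)→21280, (D,hash)→21280, (A,hash)→59680, (D,merge)→122080, (E,merge)→125080, (D,nl_idx)→158080 …(+5); best=21280 via (E,hash)
  {ABCE}: card=6400; try (E,hash)→5360, (E,merge)→11560, (A,hash)→11920, (C,hash)→14560, (E,nl)→29840, (A,nl_idx)→36720 …(+5); best=5360 via (E,hash)
  {ABCDE}: card=64000; try (E,hash)→18960, (D,hash)→18960, (A,hash)→49680, (D,merge)→98960, (C,hash)→101760, (E,merge)→101960 …(+9); best=18960 via (E,hash)

cost=18960; order=C,B,A,D,E; methods=nl_idx,nl_idx,hash,hash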